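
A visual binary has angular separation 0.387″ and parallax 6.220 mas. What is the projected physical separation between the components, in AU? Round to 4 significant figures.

62.22 AU

d = 1/p = 1/0.006220″ = 160.77 pc.
At distance d (pc), an angle of θ arcsec spans θ·d AU: s = 0.387 × 160.77 = 62.218 AU.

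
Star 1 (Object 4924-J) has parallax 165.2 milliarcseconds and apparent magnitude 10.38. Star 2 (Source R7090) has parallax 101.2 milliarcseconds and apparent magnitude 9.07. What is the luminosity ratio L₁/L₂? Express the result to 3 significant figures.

d₁ = 1/p₁ = 1/0.1652″ = 6.0533 pc; d₂ = 1/p₂ = 1/0.1012″ = 9.8814 pc.
M₁ = m₁ − 5 log₁₀ d₁ + 5 = 10.38 − 3.9100 + 5 = 11.4700.
M₂ = 9.07 − 4.9741 + 5 = 9.0959.
L₁/L₂ = 10^(0.4(M₂ − M₁)) = 10^(0.4 × (-2.3741)) = 10^(-0.94964) = 0.11229.

L₁/L₂ = 0.112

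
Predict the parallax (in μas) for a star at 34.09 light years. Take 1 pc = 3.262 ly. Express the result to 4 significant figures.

95690 μas

d = 34.09 ly ÷ 3.262 = 10.451 pc.
p = 1/d = 1/10.451 = 0.095685 arcsec.
= 0.095685 × 10⁶ = 95685 μas.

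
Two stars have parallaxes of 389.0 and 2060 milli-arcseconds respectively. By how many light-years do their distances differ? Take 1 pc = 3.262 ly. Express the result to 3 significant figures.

d_A = 1/0.3890″ = 2.5707 pc; d_B = 1/2.060″ = 0.48544 pc.
|d_B − d_A| = |0.48544 − 2.5707| = 2.0853 pc = 2.0853 × 3.262 ly = 6.8022 ly.

6.80 ly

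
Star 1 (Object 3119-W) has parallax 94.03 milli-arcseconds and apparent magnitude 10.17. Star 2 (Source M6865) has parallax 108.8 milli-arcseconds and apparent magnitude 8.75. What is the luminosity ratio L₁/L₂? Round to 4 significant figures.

d₁ = 1/p₁ = 1/0.09403″ = 10.635 pc; d₂ = 1/p₂ = 1/0.1088″ = 9.1912 pc.
M₁ = m₁ − 5 log₁₀ d₁ + 5 = 10.17 − 5.1337 + 5 = 10.0363.
M₂ = 8.75 − 4.8169 + 5 = 8.9331.
L₁/L₂ = 10^(0.4(M₂ − M₁)) = 10^(0.4 × (-1.1032)) = 10^(-0.44128) = 0.36201.

L₁/L₂ = 0.3620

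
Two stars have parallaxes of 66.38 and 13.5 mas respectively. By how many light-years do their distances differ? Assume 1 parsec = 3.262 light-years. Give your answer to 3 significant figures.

192 ly

d_A = 1/0.06638″ = 15.065 pc; d_B = 1/0.01350″ = 74.074 pc.
|d_B − d_A| = |74.074 − 15.065| = 59.009 pc = 59.009 × 3.262 ly = 192.49 ly.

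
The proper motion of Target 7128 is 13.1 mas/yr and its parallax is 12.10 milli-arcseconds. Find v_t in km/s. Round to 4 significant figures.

5.132 km/s

d = 1/p = 1/0.01210″ = 82.645 pc.
μ = 13.1 mas/yr = 0.0131 ″/yr.
v_t = 4.74 × μ × d = 4.74 × 0.0131 × 82.645 = 5.1318 km/s.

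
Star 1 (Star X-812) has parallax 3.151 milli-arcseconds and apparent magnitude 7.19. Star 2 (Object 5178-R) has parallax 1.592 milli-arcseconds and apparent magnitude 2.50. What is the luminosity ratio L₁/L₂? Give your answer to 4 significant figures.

d₁ = 1/p₁ = 1/0.003151″ = 317.36 pc; d₂ = 1/p₂ = 1/0.001592″ = 628.14 pc.
M₁ = m₁ − 5 log₁₀ d₁ + 5 = 7.19 − 12.5078 + 5 = -0.3178.
M₂ = 2.50 − 13.9903 + 5 = -6.4903.
L₁/L₂ = 10^(0.4(M₂ − M₁)) = 10^(0.4 × (-6.1725)) = 10^(-2.46900) = 0.0033963.

L₁/L₂ = 0.003396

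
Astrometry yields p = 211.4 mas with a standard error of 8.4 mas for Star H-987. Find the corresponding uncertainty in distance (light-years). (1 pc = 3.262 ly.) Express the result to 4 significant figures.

d = 1/p, so σ_d = σ_p / p².
σ_d = 0.00840 / (0.2114)² = 0.00840 / 0.04469 = 0.18796 pc = 0.18796 × 3.262 ly = 0.61313 ly.

0.6131 ly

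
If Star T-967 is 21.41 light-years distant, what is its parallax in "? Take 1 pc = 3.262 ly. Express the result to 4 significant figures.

d = 21.41 ly ÷ 3.262 = 6.5635 pc.
p = 1/d = 1/6.5635 = 0.15236 arcsec.

0.1524 "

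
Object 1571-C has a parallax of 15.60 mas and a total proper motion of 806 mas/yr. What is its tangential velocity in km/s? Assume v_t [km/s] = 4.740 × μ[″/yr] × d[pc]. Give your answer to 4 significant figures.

d = 1/p = 1/0.01560″ = 64.103 pc.
μ = 806 mas/yr = 0.806 ″/yr.
v_t = 4.74 × μ × d = 4.74 × 0.806 × 64.103 = 244.9 km/s.

244.9 km/s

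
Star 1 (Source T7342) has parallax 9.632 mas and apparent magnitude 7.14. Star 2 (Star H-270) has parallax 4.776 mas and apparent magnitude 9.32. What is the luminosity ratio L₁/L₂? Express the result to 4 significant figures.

L₁/L₂ = 1.831

d₁ = 1/p₁ = 1/0.009632″ = 103.82 pc; d₂ = 1/p₂ = 1/0.004776″ = 209.38 pc.
M₁ = m₁ − 5 log₁₀ d₁ + 5 = 7.14 − 10.0814 + 5 = 2.0586.
M₂ = 9.32 − 11.6047 + 5 = 2.7153.
L₁/L₂ = 10^(0.4(M₂ − M₁)) = 10^(0.4 × 0.6567) = 10^0.26268 = 1.831.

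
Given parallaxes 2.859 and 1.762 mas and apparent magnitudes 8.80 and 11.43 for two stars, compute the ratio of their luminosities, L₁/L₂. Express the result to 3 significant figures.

L₁/L₂ = 4.28

d₁ = 1/p₁ = 1/0.002859″ = 349.77 pc; d₂ = 1/p₂ = 1/0.001762″ = 567.54 pc.
M₁ = m₁ − 5 log₁₀ d₁ + 5 = 8.80 − 12.7189 + 5 = 1.0811.
M₂ = 11.43 − 13.7700 + 5 = 2.6600.
L₁/L₂ = 10^(0.4(M₂ − M₁)) = 10^(0.4 × 1.5789) = 10^0.63156 = 4.2811.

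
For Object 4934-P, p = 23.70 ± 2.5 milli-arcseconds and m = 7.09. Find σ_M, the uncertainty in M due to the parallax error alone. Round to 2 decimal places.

M = m − 5 log₁₀ d + 5 = m + 5 log₁₀ p + 5, so ∂M/∂p = 5/(p ln 10).
σ_M = (5/ln 10) · (σ_p/p) = 2.1715 × 2.5/23.70 = 2.1715 × 0.10549 = 0.22907.

σ_M = 0.23 mag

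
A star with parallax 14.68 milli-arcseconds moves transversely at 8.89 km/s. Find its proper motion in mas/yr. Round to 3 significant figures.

27.5 mas/yr

d = 1/p = 1/0.01468″ = 68.12 pc.
μ = v_t / (4.74 d) = 8.89 / (4.74 × 68.12) = 8.89 / 322.89 = 0.027533 ″/yr = 27.533 mas/yr.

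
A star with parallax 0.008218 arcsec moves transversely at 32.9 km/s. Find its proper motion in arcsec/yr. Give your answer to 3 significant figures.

d = 1/p = 1/0.008218″ = 121.68 pc.
μ = v_t / (4.74 d) = 32.9 / (4.74 × 121.68) = 32.9 / 576.76 = 0.057043 ″/yr.

0.0570 arcsec/yr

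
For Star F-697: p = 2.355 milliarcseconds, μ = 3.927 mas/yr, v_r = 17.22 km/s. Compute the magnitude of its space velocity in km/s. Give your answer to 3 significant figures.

d = 1/p = 1/0.002355″ = 424.63 pc.
μ = 3.927 mas/yr = 0.003927 ″/yr.
v_t = 4.740 μ d = 4.740 × 0.003927 × 424.63 = 7.9041 km/s.
v = √(v_r² + v_t²) = √(17.22² + 7.9041²) = √359.003 = 18.947 km/s.

18.9 km/s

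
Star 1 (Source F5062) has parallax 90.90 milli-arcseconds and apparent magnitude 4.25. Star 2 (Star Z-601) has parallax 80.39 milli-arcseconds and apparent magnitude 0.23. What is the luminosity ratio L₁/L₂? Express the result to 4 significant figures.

d₁ = 1/p₁ = 1/0.09090″ = 11.001 pc; d₂ = 1/p₂ = 1/0.08039″ = 12.439 pc.
M₁ = m₁ − 5 log₁₀ d₁ + 5 = 4.25 − 5.2072 + 5 = 4.0428.
M₂ = 0.23 − 5.4739 + 5 = -0.2439.
L₁/L₂ = 10^(0.4(M₂ − M₁)) = 10^(0.4 × (-4.2867)) = 10^(-1.71468) = 0.019289.

L₁/L₂ = 0.01929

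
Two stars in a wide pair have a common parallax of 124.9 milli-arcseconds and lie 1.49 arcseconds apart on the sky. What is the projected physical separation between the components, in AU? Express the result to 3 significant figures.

d = 1/p = 1/0.1249″ = 8.0064 pc.
At distance d (pc), an angle of θ arcsec spans θ·d AU: s = 1.49 × 8.0064 = 11.93 AU.

11.9 AU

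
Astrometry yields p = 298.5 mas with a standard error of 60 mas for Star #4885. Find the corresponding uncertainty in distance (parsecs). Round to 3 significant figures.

0.673 pc

d = 1/p, so σ_d = σ_p / p².
σ_d = 0.0600 / (0.2985)² = 0.0600 / 0.089102 = 0.67339 pc.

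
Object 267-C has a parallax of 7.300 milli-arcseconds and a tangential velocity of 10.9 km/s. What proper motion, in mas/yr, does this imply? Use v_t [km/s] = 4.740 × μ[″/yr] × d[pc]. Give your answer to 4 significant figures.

d = 1/p = 1/0.007300″ = 136.99 pc.
μ = v_t / (4.74 d) = 10.9 / (4.74 × 136.99) = 10.9 / 649.33 = 0.016787 ″/yr = 16.787 mas/yr.

16.79 mas/yr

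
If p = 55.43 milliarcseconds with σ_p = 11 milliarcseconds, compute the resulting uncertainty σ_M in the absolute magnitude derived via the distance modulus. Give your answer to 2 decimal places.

σ_M = 0.43 mag

M = m − 5 log₁₀ d + 5 = m + 5 log₁₀ p + 5, so ∂M/∂p = 5/(p ln 10).
σ_M = (5/ln 10) · (σ_p/p) = 2.1715 × 11/55.43 = 2.1715 × 0.19845 = 0.43093.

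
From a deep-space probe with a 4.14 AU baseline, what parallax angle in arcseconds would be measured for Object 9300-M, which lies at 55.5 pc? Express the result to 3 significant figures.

p (arcsec) = B (AU) / d (pc).
p = 4.14 / 55.5 = 0.074595 arcsec.

0.0746 arcsec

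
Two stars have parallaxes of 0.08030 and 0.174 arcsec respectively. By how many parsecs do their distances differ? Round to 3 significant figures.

6.71 pc

d_A = 1/0.08030″ = 12.453 pc; d_B = 1/0.1740″ = 5.7471 pc.
|d_B − d_A| = |5.7471 − 12.453| = 6.7059 pc.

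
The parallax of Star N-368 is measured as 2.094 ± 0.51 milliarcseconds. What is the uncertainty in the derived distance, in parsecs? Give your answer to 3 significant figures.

d = 1/p, so σ_d = σ_p / p².
σ_d = 0.000510 / (0.002094)² = 0.000510 / 0.0000043848 = 116.31 pc.

116 pc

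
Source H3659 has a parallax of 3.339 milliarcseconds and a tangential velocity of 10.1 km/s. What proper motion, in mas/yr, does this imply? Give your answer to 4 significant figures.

d = 1/p = 1/0.003339″ = 299.49 pc.
μ = v_t / (4.74 d) = 10.1 / (4.74 × 299.49) = 10.1 / 1419.6 = 0.0071147 ″/yr = 7.1147 mas/yr.

7.115 mas/yr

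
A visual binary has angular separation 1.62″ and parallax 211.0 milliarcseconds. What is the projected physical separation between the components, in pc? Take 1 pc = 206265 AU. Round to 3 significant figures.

d = 1/p = 1/0.2110″ = 4.7393 pc.
At distance d (pc), an angle of θ arcsec spans θ·d AU: s = 1.62 × 4.7393 = 7.6777 AU.
= 7.6777 / 206265 = 3.7223 × 10^-5 pc.

3.72 × 10^-5 pc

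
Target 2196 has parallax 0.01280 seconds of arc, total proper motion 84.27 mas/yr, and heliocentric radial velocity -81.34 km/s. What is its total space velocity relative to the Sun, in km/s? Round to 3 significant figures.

d = 1/p = 1/0.01280″ = 78.125 pc.
μ = 84.27 mas/yr = 0.08427 ″/yr.
v_t = 4.740 μ d = 4.740 × 0.08427 × 78.125 = 31.206 km/s.
v = √(v_r² + v_t²) = √((-81.34)² + 31.206²) = √7590.01 = 87.121 km/s.

87.1 km/s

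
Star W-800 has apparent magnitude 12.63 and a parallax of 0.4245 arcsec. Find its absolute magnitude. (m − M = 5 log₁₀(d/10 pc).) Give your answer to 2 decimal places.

M = 15.77

d = 1/p = 1/0.4245″ = 2.3557 pc.
m − M = 5 log₁₀(2.3557) − 5 = 1.8606 − 5 = -3.1394.
M = m − (m − M) = 12.63 − (-3.1394) = 15.77.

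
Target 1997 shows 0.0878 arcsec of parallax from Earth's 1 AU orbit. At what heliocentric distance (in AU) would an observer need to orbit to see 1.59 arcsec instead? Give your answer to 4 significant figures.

18.11 AU

Parallax scales linearly with baseline: p ∝ B, so B = p_target / p_Earth × 1 AU.
B = 1.59 / 0.0878 = 18.109 AU.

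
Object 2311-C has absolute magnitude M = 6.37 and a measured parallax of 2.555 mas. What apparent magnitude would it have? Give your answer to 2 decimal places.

m = 14.33

d = 1/p = 1/0.002555″ = 391.39 pc.
m − M = 5 log₁₀ d − 5 = 5 log₁₀(391.39) − 5 = 12.9630 − 5 = 7.9630.
m = M + (m − M) = 6.37 + 7.9630 = 14.33.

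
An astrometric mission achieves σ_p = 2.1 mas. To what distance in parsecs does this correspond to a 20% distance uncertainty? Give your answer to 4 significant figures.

σ_d/d = σ_p/p, so the condition is σ_p/p ≤ 0.20, i.e. p ≥ σ_p/0.20.
p_min = 2.1/0.20 = 10.5 mas = 0.0105 arcsec.
d_max = 1/p_min = 1/0.0105 = 95.238 pc.

95.24 pc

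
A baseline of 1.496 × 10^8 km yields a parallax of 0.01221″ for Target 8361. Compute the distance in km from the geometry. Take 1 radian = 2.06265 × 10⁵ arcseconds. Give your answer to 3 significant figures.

2.53 × 10^15 km

θ = 0.01221″ = 0.01221/206265 = 5.9196 × 10^-8 rad.
d = B/θ = (1.496 × 10^8) / (5.9196 × 10^-8) = 2.5272 × 10^15 km.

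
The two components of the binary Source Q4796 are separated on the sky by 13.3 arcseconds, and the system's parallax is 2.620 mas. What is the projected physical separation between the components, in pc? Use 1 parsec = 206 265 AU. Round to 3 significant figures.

0.0246 pc

d = 1/p = 1/0.002620″ = 381.68 pc.
At distance d (pc), an angle of θ arcsec spans θ·d AU: s = 13.3 × 381.68 = 5076.3 AU.
= 5076.3 / 206265 = 0.024611 pc.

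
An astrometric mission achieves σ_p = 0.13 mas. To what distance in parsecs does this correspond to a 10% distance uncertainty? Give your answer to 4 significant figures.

σ_d/d = σ_p/p, so the condition is σ_p/p ≤ 0.10, i.e. p ≥ σ_p/0.10.
p_min = 0.13/0.10 = 1.3 mas = 0.0013 arcsec.
d_max = 1/p_min = 1/0.0013 = 769.23 pc.

769.2 pc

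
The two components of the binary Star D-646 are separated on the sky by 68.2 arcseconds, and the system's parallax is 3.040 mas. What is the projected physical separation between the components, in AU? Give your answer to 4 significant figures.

d = 1/p = 1/0.003040″ = 328.95 pc.
At distance d (pc), an angle of θ arcsec spans θ·d AU: s = 68.2 × 328.95 = 22434 AU.

22430 AU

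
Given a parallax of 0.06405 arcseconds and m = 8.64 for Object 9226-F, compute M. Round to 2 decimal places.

d = 1/p = 1/0.06405″ = 15.613 pc.
m − M = 5 log₁₀(15.613) − 5 = 5.9674 − 5 = 0.9674.
M = m − (m − M) = 8.64 − 0.9674 = 7.67.

M = 7.67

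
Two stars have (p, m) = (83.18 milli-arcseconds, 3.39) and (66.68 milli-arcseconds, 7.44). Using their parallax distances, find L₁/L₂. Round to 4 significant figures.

L₁/L₂ = 26.79

d₁ = 1/p₁ = 1/0.08318″ = 12.022 pc; d₂ = 1/p₂ = 1/0.06668″ = 14.997 pc.
M₁ = m₁ − 5 log₁₀ d₁ + 5 = 3.39 − 5.3999 + 5 = 2.9901.
M₂ = 7.44 − 5.8800 + 5 = 6.5600.
L₁/L₂ = 10^(0.4(M₂ − M₁)) = 10^(0.4 × 3.5699) = 10^1.42796 = 26.789.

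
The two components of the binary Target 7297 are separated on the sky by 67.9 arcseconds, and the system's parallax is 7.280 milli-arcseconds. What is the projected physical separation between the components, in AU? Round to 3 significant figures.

d = 1/p = 1/0.007280″ = 137.36 pc.
At distance d (pc), an angle of θ arcsec spans θ·d AU: s = 67.9 × 137.36 = 9326.7 AU.

9330 AU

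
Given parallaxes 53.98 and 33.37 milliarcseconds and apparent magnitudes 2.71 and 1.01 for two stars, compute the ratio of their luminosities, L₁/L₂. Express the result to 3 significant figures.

d₁ = 1/p₁ = 1/0.05398″ = 18.525 pc; d₂ = 1/p₂ = 1/0.03337″ = 29.967 pc.
M₁ = m₁ − 5 log₁₀ d₁ + 5 = 2.71 − 6.3388 + 5 = 1.3712.
M₂ = 1.01 − 7.3832 + 5 = -1.3732.
L₁/L₂ = 10^(0.4(M₂ − M₁)) = 10^(0.4 × (-2.7444)) = 10^(-1.09776) = 0.079844.

L₁/L₂ = 0.0798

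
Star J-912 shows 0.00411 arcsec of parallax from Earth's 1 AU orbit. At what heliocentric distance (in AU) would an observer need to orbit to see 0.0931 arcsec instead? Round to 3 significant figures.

22.7 AU

Parallax scales linearly with baseline: p ∝ B, so B = p_target / p_Earth × 1 AU.
B = 0.0931 / 0.00411 = 22.652 AU.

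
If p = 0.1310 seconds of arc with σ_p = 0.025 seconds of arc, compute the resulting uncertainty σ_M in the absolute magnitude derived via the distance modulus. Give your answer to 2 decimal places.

M = m − 5 log₁₀ d + 5 = m + 5 log₁₀ p + 5, so ∂M/∂p = 5/(p ln 10).
σ_M = (5/ln 10) · (σ_p/p) = 2.1715 × 0.025/0.1310 = 2.1715 × 0.19084 = 0.41441.

σ_M = 0.41 mag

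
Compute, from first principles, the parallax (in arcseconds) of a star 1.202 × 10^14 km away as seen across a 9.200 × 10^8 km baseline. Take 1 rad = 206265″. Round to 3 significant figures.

1.58 arcsec

θ ≈ B/d = (9.200 × 10^8) / (1.202 × 10^14) = 7.6539 × 10^-6 rad.
In arcseconds: 7.6539 × 10^-6 × 206265 = 1.5787″.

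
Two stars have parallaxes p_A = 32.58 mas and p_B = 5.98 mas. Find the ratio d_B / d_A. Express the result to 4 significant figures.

Since d = 1/p, d_B/d_A = p_A/p_B.
= 32.58 / 5.98 = 5.4482.

5.448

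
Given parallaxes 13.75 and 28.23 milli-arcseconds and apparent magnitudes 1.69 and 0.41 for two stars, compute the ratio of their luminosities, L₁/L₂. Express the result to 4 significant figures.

L₁/L₂ = 1.297

d₁ = 1/p₁ = 1/0.01375″ = 72.727 pc; d₂ = 1/p₂ = 1/0.02823″ = 35.423 pc.
M₁ = m₁ − 5 log₁₀ d₁ + 5 = 1.69 − 9.3085 + 5 = -2.6185.
M₂ = 0.41 − 7.7464 + 5 = -2.3364.
L₁/L₂ = 10^(0.4(M₂ − M₁)) = 10^(0.4 × 0.2821) = 10^0.11284 = 1.2967.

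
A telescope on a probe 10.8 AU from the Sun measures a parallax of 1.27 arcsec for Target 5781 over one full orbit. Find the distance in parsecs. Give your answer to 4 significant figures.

8.504 pc

With baseline B (in AU) and parallax p (in arcsec), d = B/p parsecs.
d = 10.8 / 1.27 = 8.5039 pc.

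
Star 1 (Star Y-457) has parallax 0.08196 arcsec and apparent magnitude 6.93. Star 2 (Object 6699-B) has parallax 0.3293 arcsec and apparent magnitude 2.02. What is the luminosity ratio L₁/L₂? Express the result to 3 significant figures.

d₁ = 1/p₁ = 1/0.08196″ = 12.201 pc; d₂ = 1/p₂ = 1/0.3293″ = 3.0367 pc.
M₁ = m₁ − 5 log₁₀ d₁ + 5 = 6.93 − 5.4320 + 5 = 6.4980.
M₂ = 2.02 − 2.4120 + 5 = 4.6080.
L₁/L₂ = 10^(0.4(M₂ − M₁)) = 10^(0.4 × (-1.8900)) = 10^(-0.75600) = 0.17539.

L₁/L₂ = 0.175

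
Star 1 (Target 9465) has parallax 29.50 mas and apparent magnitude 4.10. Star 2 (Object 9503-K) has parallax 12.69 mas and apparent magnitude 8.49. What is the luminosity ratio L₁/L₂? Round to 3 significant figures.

d₁ = 1/p₁ = 1/0.02950″ = 33.898 pc; d₂ = 1/p₂ = 1/0.01269″ = 78.802 pc.
M₁ = m₁ − 5 log₁₀ d₁ + 5 = 4.10 − 7.6509 + 5 = 1.4491.
M₂ = 8.49 − 9.4827 + 5 = 4.0073.
L₁/L₂ = 10^(0.4(M₂ − M₁)) = 10^(0.4 × 2.5582) = 10^1.02328 = 10.551.

L₁/L₂ = 10.6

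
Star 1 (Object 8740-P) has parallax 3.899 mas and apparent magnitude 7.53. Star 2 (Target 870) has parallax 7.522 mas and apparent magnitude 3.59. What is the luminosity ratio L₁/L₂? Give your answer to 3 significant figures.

L₁/L₂ = 0.0988

d₁ = 1/p₁ = 1/0.003899″ = 256.48 pc; d₂ = 1/p₂ = 1/0.007522″ = 132.94 pc.
M₁ = m₁ − 5 log₁₀ d₁ + 5 = 7.53 − 12.0453 + 5 = 0.4847.
M₂ = 3.59 − 10.6183 + 5 = -2.0283.
L₁/L₂ = 10^(0.4(M₂ − M₁)) = 10^(0.4 × (-2.5130)) = 10^(-1.00520) = 0.09881.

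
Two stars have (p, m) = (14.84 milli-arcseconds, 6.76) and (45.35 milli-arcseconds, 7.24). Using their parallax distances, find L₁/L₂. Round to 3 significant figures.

d₁ = 1/p₁ = 1/0.01484″ = 67.385 pc; d₂ = 1/p₂ = 1/0.04535″ = 22.051 pc.
M₁ = m₁ − 5 log₁₀ d₁ + 5 = 6.76 − 9.1428 + 5 = 2.6172.
M₂ = 7.24 − 6.7171 + 5 = 5.5229.
L₁/L₂ = 10^(0.4(M₂ − M₁)) = 10^(0.4 × 2.9057) = 10^1.16228 = 14.53.

L₁/L₂ = 14.5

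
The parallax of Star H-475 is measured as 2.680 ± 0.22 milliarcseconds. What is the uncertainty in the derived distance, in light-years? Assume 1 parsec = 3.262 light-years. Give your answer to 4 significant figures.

99.92 ly

d = 1/p, so σ_d = σ_p / p².
σ_d = 0.000220 / (0.002680)² = 0.000220 / 0.0000071824 = 30.63 pc = 30.63 × 3.262 ly = 99.915 ly.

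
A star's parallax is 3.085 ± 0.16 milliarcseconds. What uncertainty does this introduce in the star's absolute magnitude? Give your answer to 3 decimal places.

σ_M = 0.113 mag

M = m − 5 log₁₀ d + 5 = m + 5 log₁₀ p + 5, so ∂M/∂p = 5/(p ln 10).
σ_M = (5/ln 10) · (σ_p/p) = 2.1715 × 0.16/3.085 = 2.1715 × 0.051864 = 0.11262.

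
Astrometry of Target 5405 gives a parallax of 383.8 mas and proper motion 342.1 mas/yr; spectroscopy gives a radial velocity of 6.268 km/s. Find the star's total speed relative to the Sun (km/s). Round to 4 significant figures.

7.559 km/s

d = 1/p = 1/0.3838″ = 2.6055 pc.
μ = 342.1 mas/yr = 0.3421 ″/yr.
v_t = 4.740 μ d = 4.740 × 0.3421 × 2.6055 = 4.225 km/s.
v = √(v_r² + v_t²) = √(6.268² + 4.225²) = √57.1384 = 7.559 km/s.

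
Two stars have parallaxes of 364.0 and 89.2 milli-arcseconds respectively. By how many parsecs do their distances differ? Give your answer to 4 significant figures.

8.464 pc

d_A = 1/0.3640″ = 2.7473 pc; d_B = 1/0.08920″ = 11.211 pc.
|d_B − d_A| = |11.211 − 2.7473| = 8.4637 pc.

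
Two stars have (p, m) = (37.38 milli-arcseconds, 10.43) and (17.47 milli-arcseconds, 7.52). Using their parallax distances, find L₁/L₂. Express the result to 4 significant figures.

d₁ = 1/p₁ = 1/0.03738″ = 26.752 pc; d₂ = 1/p₂ = 1/0.01747″ = 57.241 pc.
M₁ = m₁ − 5 log₁₀ d₁ + 5 = 10.43 − 7.1368 + 5 = 8.2932.
M₂ = 7.52 − 8.7885 + 5 = 3.7315.
L₁/L₂ = 10^(0.4(M₂ − M₁)) = 10^(0.4 × (-4.5617)) = 10^(-1.82468) = 0.014973.

L₁/L₂ = 0.01497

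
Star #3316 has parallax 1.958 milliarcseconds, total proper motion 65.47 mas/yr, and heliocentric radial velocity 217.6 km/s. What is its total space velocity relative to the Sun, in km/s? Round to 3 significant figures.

269 km/s

d = 1/p = 1/0.001958″ = 510.73 pc.
μ = 65.47 mas/yr = 0.06547 ″/yr.
v_t = 4.740 μ d = 4.740 × 0.06547 × 510.73 = 158.49 km/s.
v = √(v_r² + v_t²) = √(217.6² + 158.49²) = √72468.8 = 269.2 km/s.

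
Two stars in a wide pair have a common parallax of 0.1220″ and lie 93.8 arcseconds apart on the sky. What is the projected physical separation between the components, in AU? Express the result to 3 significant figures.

769 AU

d = 1/p = 1/0.1220″ = 8.1967 pc.
At distance d (pc), an angle of θ arcsec spans θ·d AU: s = 93.8 × 8.1967 = 768.85 AU.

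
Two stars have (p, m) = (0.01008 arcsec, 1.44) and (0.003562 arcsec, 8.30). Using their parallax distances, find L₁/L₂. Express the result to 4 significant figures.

L₁/L₂ = 69.26

d₁ = 1/p₁ = 1/0.01008″ = 99.206 pc; d₂ = 1/p₂ = 1/0.003562″ = 280.74 pc.
M₁ = m₁ − 5 log₁₀ d₁ + 5 = 1.44 − 9.9827 + 5 = -3.5427.
M₂ = 8.30 − 12.2415 + 5 = 1.0585.
L₁/L₂ = 10^(0.4(M₂ − M₁)) = 10^(0.4 × 4.6012) = 10^1.84048 = 69.26.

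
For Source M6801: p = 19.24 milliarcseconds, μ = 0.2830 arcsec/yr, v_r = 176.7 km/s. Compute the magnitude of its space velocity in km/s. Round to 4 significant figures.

d = 1/p = 1/0.01924″ = 51.975 pc.
v_t = 4.740 μ d = 4.740 × 0.2830 × 51.975 = 69.72 km/s.
v = √(v_r² + v_t²) = √(176.7² + 69.72²) = √36083.8 = 189.96 km/s.

190.0 km/s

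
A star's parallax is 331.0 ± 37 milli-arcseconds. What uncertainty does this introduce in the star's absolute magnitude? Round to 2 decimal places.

σ_M = 0.24 mag

M = m − 5 log₁₀ d + 5 = m + 5 log₁₀ p + 5, so ∂M/∂p = 5/(p ln 10).
σ_M = (5/ln 10) · (σ_p/p) = 2.1715 × 37/331.0 = 2.1715 × 0.11178 = 0.24273.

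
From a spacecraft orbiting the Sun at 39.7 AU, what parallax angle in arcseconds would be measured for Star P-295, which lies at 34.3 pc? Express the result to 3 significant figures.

p (arcsec) = B (AU) / d (pc).
p = 39.7 / 34.3 = 1.1574 arcsec.

1.16 arcsec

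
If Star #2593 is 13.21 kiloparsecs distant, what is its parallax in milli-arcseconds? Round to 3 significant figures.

d = 13.21 kpc = 13210 pc.
p = 1/d = 1/13210 = 0.0000757 arcsec.
= 0.0000757 × 1000 = 0.0757 mas.

0.0757 mas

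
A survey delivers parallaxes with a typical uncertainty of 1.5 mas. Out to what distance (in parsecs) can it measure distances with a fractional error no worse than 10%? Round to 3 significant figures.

σ_d/d = σ_p/p, so the condition is σ_p/p ≤ 0.10, i.e. p ≥ σ_p/0.10.
p_min = 1.5/0.10 = 15 mas = 0.015 arcsec.
d_max = 1/p_min = 1/0.015 = 66.667 pc.

66.7 pc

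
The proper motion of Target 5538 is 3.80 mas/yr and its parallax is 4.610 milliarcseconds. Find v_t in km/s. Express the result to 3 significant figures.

d = 1/p = 1/0.004610″ = 216.92 pc.
μ = 3.80 mas/yr = 0.00380 ″/yr.
v_t = 4.74 × μ × d = 4.74 × 0.00380 × 216.92 = 3.9072 km/s.

3.91 km/s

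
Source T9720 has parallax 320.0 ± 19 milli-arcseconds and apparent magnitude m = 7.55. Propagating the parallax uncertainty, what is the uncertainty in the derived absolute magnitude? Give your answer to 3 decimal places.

σ_M = 0.129 mag

M = m − 5 log₁₀ d + 5 = m + 5 log₁₀ p + 5, so ∂M/∂p = 5/(p ln 10).
σ_M = (5/ln 10) · (σ_p/p) = 2.1715 × 19/320.0 = 2.1715 × 0.059375 = 0.12893.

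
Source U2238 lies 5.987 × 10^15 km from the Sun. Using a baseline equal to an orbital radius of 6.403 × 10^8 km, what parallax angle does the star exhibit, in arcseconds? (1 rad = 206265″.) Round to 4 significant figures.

0.02206 arcsec

θ ≈ B/d = (6.403 × 10^8) / (5.987 × 10^15) = 1.0695 × 10^-7 rad.
In arcseconds: 1.0695 × 10^-7 × 206265 = 0.02206″.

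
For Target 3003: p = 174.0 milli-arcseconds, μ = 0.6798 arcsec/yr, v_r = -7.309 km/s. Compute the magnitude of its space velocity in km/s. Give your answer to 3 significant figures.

d = 1/p = 1/0.1740″ = 5.7471 pc.
v_t = 4.740 μ d = 4.740 × 0.6798 × 5.7471 = 18.519 km/s.
v = √(v_r² + v_t²) = √((-7.309)² + 18.519²) = √396.375 = 19.909 km/s.

19.9 km/s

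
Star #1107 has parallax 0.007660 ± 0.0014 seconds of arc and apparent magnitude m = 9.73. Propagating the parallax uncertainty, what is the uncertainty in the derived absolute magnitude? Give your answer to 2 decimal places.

σ_M = 0.40 mag

M = m − 5 log₁₀ d + 5 = m + 5 log₁₀ p + 5, so ∂M/∂p = 5/(p ln 10).
σ_M = (5/ln 10) · (σ_p/p) = 2.1715 × 0.0014/0.007660 = 2.1715 × 0.18277 = 0.39689.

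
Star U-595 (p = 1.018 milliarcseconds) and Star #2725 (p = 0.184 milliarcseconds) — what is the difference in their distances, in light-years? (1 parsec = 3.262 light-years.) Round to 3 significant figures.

d_A = 1/0.001018″ = 982.32 pc; d_B = 1/0.0001840″ = 5434.8 pc.
|d_B − d_A| = |5434.8 − 982.32| = 4452.5 pc = 4452.5 × 3.262 ly = 14524 ly.

14500 ly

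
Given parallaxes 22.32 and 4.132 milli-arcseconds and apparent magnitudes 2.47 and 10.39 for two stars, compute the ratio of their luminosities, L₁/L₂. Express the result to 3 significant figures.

L₁/L₂ = 50.5

d₁ = 1/p₁ = 1/0.02232″ = 44.803 pc; d₂ = 1/p₂ = 1/0.004132″ = 242.01 pc.
M₁ = m₁ − 5 log₁₀ d₁ + 5 = 2.47 − 8.2565 + 5 = -0.7865.
M₂ = 10.39 − 11.9192 + 5 = 3.4708.
L₁/L₂ = 10^(0.4(M₂ − M₁)) = 10^(0.4 × 4.2573) = 10^1.70292 = 50.457.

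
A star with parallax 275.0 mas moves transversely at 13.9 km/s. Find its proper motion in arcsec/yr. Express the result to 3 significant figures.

0.806 arcsec/yr

d = 1/p = 1/0.2750″ = 3.6364 pc.
μ = v_t / (4.74 d) = 13.9 / (4.74 × 3.6364) = 13.9 / 17.237 = 0.8064 ″/yr.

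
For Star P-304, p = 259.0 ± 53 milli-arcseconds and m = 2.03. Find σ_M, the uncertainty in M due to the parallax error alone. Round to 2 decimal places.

M = m − 5 log₁₀ d + 5 = m + 5 log₁₀ p + 5, so ∂M/∂p = 5/(p ln 10).
σ_M = (5/ln 10) · (σ_p/p) = 2.1715 × 53/259.0 = 2.1715 × 0.20463 = 0.44435.

σ_M = 0.44 mag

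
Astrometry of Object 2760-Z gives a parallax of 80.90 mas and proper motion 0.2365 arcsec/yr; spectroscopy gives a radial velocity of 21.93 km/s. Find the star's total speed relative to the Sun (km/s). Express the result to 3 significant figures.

d = 1/p = 1/0.08090″ = 12.361 pc.
v_t = 4.740 μ d = 4.740 × 0.2365 × 12.361 = 13.857 km/s.
v = √(v_r² + v_t²) = √(21.93² + 13.857²) = √672.941 = 25.941 km/s.

25.9 km/s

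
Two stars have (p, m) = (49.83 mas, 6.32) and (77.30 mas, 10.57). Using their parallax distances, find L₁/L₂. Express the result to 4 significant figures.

L₁/L₂ = 120.6

d₁ = 1/p₁ = 1/0.04983″ = 20.068 pc; d₂ = 1/p₂ = 1/0.07730″ = 12.937 pc.
M₁ = m₁ − 5 log₁₀ d₁ + 5 = 6.32 − 6.5125 + 5 = 4.8075.
M₂ = 10.57 − 5.5592 + 5 = 10.0108.
L₁/L₂ = 10^(0.4(M₂ − M₁)) = 10^(0.4 × 5.2033) = 10^2.08132 = 120.59.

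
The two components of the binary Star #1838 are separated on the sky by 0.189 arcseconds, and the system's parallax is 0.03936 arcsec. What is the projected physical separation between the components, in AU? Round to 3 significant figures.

d = 1/p = 1/0.03936″ = 25.407 pc.
At distance d (pc), an angle of θ arcsec spans θ·d AU: s = 0.189 × 25.407 = 4.8019 AU.

4.80 AU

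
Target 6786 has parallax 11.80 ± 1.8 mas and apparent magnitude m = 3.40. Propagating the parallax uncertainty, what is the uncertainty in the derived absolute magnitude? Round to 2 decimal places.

M = m − 5 log₁₀ d + 5 = m + 5 log₁₀ p + 5, so ∂M/∂p = 5/(p ln 10).
σ_M = (5/ln 10) · (σ_p/p) = 2.1715 × 1.8/11.80 = 2.1715 × 0.15254 = 0.33124.

σ_M = 0.33 mag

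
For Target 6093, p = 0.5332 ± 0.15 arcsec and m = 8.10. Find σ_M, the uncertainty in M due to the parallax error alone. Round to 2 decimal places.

M = m − 5 log₁₀ d + 5 = m + 5 log₁₀ p + 5, so ∂M/∂p = 5/(p ln 10).
σ_M = (5/ln 10) · (σ_p/p) = 2.1715 × 0.15/0.5332 = 2.1715 × 0.28132 = 0.61089.

σ_M = 0.61 mag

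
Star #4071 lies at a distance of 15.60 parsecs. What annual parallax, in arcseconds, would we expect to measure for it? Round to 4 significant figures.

p = 1/d = 1/15.6 = 0.064103 arcsec.

0.06410 arcsec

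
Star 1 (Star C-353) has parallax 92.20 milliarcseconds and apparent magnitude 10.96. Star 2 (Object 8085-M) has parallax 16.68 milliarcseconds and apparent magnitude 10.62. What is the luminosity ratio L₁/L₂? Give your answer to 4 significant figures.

L₁/L₂ = 0.02393

d₁ = 1/p₁ = 1/0.09220″ = 10.846 pc; d₂ = 1/p₂ = 1/0.01668″ = 59.952 pc.
M₁ = m₁ − 5 log₁₀ d₁ + 5 = 10.96 − 5.1763 + 5 = 10.7837.
M₂ = 10.62 − 8.8890 + 5 = 6.7310.
L₁/L₂ = 10^(0.4(M₂ − M₁)) = 10^(0.4 × (-4.0527)) = 10^(-1.62108) = 0.023929.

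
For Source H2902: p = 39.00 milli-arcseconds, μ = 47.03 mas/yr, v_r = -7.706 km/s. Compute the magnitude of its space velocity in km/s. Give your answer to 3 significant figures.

9.59 km/s

d = 1/p = 1/0.03900″ = 25.641 pc.
μ = 47.03 mas/yr = 0.04703 ″/yr.
v_t = 4.740 μ d = 4.740 × 0.04703 × 25.641 = 5.7159 km/s.
v = √(v_r² + v_t²) = √((-7.706)² + 5.7159²) = √92.0539 = 9.5945 km/s.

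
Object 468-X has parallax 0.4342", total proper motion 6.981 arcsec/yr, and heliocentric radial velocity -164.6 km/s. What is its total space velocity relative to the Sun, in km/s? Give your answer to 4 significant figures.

181.4 km/s

d = 1/p = 1/0.4342″ = 2.3031 pc.
v_t = 4.740 μ d = 4.740 × 6.981 × 2.3031 = 76.209 km/s.
v = √(v_r² + v_t²) = √((-164.6)² + 76.209²) = √32901 = 181.39 km/s.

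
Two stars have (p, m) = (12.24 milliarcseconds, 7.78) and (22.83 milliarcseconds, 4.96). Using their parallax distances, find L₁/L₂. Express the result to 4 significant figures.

d₁ = 1/p₁ = 1/0.01224″ = 81.699 pc; d₂ = 1/p₂ = 1/0.02283″ = 43.802 pc.
M₁ = m₁ − 5 log₁₀ d₁ + 5 = 7.78 − 9.5611 + 5 = 3.2189.
M₂ = 4.96 − 8.2075 + 5 = 1.7525.
L₁/L₂ = 10^(0.4(M₂ − M₁)) = 10^(0.4 × (-1.4664)) = 10^(-0.58656) = 0.25908.

L₁/L₂ = 0.2591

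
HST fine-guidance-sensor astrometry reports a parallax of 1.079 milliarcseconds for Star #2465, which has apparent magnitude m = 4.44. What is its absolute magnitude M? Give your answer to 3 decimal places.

d = 1/p = 1/0.001079″ = 926.78 pc.
m − M = 5 log₁₀(926.78) − 5 = 14.8349 − 5 = 9.8349.
M = m − (m − M) = 4.44 − 9.8349 = -5.395.

M = -5.395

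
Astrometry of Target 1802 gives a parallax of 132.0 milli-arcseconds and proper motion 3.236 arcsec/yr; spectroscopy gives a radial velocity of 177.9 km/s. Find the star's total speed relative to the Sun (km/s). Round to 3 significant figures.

212 km/s

d = 1/p = 1/0.1320″ = 7.5758 pc.
v_t = 4.740 μ d = 4.740 × 3.236 × 7.5758 = 116.2 km/s.
v = √(v_r² + v_t²) = √(177.9² + 116.2²) = √45150.9 = 212.49 km/s.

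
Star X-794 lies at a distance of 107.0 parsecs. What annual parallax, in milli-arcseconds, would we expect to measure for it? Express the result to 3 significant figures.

9.35 mas

p = 1/d = 1/107 = 0.0093458 arcsec.
= 0.0093458 × 1000 = 9.3458 mas.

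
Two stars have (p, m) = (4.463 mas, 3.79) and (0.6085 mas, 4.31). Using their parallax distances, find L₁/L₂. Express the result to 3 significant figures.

L₁/L₂ = 0.0300

d₁ = 1/p₁ = 1/0.004463″ = 224.06 pc; d₂ = 1/p₂ = 1/0.0006085″ = 1643.4 pc.
M₁ = m₁ − 5 log₁₀ d₁ + 5 = 3.79 − 11.7518 + 5 = -2.9618.
M₂ = 4.31 − 16.0787 + 5 = -6.7687.
L₁/L₂ = 10^(0.4(M₂ − M₁)) = 10^(0.4 × (-3.8069)) = 10^(-1.52276) = 0.030008.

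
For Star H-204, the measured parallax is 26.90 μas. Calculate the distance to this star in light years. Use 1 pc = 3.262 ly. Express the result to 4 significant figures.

p = 26.90 μas = 0.00002690 arcsec.
d = 1/p = 1/0.00002690 = 37175 pc.
In light-years: 37175 × 3.262 = 1.2126 × 10^5 ly.

121300 light years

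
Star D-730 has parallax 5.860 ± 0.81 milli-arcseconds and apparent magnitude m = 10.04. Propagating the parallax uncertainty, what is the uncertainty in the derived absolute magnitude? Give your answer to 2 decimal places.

σ_M = 0.30 mag

M = m − 5 log₁₀ d + 5 = m + 5 log₁₀ p + 5, so ∂M/∂p = 5/(p ln 10).
σ_M = (5/ln 10) · (σ_p/p) = 2.1715 × 0.81/5.860 = 2.1715 × 0.13823 = 0.30017.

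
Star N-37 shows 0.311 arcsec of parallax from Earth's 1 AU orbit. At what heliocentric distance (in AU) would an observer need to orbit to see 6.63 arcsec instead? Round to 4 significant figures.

21.32 AU

Parallax scales linearly with baseline: p ∝ B, so B = p_target / p_Earth × 1 AU.
B = 6.63 / 0.311 = 21.318 AU.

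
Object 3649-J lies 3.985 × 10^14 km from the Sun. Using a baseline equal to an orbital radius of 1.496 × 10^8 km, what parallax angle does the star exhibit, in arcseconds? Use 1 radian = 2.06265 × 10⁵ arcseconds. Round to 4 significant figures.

0.07743 arcsec

θ ≈ B/d = (1.496 × 10^8) / (3.985 × 10^14) = 3.7541 × 10^-7 rad.
In arcseconds: 3.7541 × 10^-7 × 206265 = 0.077434″.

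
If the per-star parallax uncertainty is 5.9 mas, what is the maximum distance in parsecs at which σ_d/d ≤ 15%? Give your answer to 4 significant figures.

σ_d/d = σ_p/p, so the condition is σ_p/p ≤ 0.15, i.e. p ≥ σ_p/0.15.
p_min = 5.9/0.15 = 39.333 mas = 0.039333 arcsec.
d_max = 1/p_min = 1/0.039333 = 25.424 pc.

25.42 pc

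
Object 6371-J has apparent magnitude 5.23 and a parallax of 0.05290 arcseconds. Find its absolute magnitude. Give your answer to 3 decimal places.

d = 1/p = 1/0.05290″ = 18.904 pc.
m − M = 5 log₁₀(18.904) − 5 = 6.3828 − 5 = 1.3828.
M = m − (m − M) = 5.23 − 1.3828 = 3.847.

M = 3.847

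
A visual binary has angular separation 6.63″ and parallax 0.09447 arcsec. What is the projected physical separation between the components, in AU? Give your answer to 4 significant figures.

d = 1/p = 1/0.09447″ = 10.585 pc.
At distance d (pc), an angle of θ arcsec spans θ·d AU: s = 6.63 × 10.585 = 70.179 AU.

70.18 AU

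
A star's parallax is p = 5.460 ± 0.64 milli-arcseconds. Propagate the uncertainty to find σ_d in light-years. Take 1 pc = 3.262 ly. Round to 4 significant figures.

d = 1/p, so σ_d = σ_p / p².
σ_d = 0.000640 / (0.005460)² = 0.000640 / 0.000029812 = 21.468 pc = 21.468 × 3.262 ly = 70.029 ly.

70.03 ly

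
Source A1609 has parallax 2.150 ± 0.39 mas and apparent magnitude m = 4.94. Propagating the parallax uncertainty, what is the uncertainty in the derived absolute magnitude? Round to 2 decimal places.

M = m − 5 log₁₀ d + 5 = m + 5 log₁₀ p + 5, so ∂M/∂p = 5/(p ln 10).
σ_M = (5/ln 10) · (σ_p/p) = 2.1715 × 0.39/2.150 = 2.1715 × 0.1814 = 0.39391.

σ_M = 0.39 mag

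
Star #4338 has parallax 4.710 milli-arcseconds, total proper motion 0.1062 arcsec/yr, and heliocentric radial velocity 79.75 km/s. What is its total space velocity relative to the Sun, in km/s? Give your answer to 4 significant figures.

d = 1/p = 1/0.004710″ = 212.31 pc.
v_t = 4.740 μ d = 4.740 × 0.1062 × 212.31 = 106.87 km/s.
v = √(v_r² + v_t²) = √(79.75² + 106.87²) = √17781.3 = 133.35 km/s.

133.4 km/s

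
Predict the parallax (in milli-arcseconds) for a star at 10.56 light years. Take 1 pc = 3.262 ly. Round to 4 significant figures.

308.9 mas

d = 10.56 ly ÷ 3.262 = 3.2373 pc.
p = 1/d = 1/3.2373 = 0.3089 arcsec.
= 0.3089 × 1000 = 308.9 mas.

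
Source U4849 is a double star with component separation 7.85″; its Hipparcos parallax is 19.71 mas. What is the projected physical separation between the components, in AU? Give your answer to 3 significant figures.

d = 1/p = 1/0.01971″ = 50.736 pc.
At distance d (pc), an angle of θ arcsec spans θ·d AU: s = 7.85 × 50.736 = 398.28 AU.

398 AU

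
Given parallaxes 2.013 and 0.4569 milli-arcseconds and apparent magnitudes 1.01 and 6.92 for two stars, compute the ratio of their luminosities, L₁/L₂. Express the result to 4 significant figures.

d₁ = 1/p₁ = 1/0.002013″ = 496.77 pc; d₂ = 1/p₂ = 1/0.0004569″ = 2188.7 pc.
M₁ = m₁ − 5 log₁₀ d₁ + 5 = 1.01 − 13.4808 + 5 = -7.4708.
M₂ = 6.92 − 16.7009 + 5 = -4.7809.
L₁/L₂ = 10^(0.4(M₂ − M₁)) = 10^(0.4 × 2.6899) = 10^1.07596 = 11.911.

L₁/L₂ = 11.91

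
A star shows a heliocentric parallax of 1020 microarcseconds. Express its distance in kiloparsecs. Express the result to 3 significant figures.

0.980 kpc

p = 1020 microarcseconds = 0.001020 arcsec.
d = 1/p = 1/0.001020 = 980.39 pc.
= 0.98039 kpc.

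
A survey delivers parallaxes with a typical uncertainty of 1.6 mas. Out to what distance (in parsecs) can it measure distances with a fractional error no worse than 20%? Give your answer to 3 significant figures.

σ_d/d = σ_p/p, so the condition is σ_p/p ≤ 0.20, i.e. p ≥ σ_p/0.20.
p_min = 1.6/0.20 = 8 mas = 0.008 arcsec.
d_max = 1/p_min = 1/0.008 = 125 pc.

125 pc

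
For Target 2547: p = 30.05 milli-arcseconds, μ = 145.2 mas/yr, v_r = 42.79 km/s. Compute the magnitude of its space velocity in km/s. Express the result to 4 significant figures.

d = 1/p = 1/0.03005″ = 33.278 pc.
μ = 145.2 mas/yr = 0.1452 ″/yr.
v_t = 4.740 μ d = 4.740 × 0.1452 × 33.278 = 22.904 km/s.
v = √(v_r² + v_t²) = √(42.79² + 22.904²) = √2355.58 = 48.534 km/s.

48.53 km/s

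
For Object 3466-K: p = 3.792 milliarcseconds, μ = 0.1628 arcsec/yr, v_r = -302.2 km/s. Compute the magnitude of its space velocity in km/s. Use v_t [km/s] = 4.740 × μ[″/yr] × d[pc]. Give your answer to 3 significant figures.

364 km/s

d = 1/p = 1/0.003792″ = 263.71 pc.
v_t = 4.740 μ d = 4.740 × 0.1628 × 263.71 = 203.5 km/s.
v = √(v_r² + v_t²) = √((-302.2)² + 203.5²) = √132737 = 364.33 km/s.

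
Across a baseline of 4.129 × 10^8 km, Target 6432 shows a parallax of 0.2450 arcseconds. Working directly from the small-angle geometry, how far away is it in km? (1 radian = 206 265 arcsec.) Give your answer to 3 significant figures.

θ = 0.2450″ = 0.2450/206265 = 1.1878 × 10^-6 rad.
d = B/θ = (4.129 × 10^8) / (1.1878 × 10^-6) = 3.4762 × 10^14 km.

3.48 × 10^14 km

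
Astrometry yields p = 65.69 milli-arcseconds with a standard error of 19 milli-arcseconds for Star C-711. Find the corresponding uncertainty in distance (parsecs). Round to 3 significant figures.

d = 1/p, so σ_d = σ_p / p².
σ_d = 0.0190 / (0.06569)² = 0.0190 / 0.0043152 = 4.403 pc.

4.40 pc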